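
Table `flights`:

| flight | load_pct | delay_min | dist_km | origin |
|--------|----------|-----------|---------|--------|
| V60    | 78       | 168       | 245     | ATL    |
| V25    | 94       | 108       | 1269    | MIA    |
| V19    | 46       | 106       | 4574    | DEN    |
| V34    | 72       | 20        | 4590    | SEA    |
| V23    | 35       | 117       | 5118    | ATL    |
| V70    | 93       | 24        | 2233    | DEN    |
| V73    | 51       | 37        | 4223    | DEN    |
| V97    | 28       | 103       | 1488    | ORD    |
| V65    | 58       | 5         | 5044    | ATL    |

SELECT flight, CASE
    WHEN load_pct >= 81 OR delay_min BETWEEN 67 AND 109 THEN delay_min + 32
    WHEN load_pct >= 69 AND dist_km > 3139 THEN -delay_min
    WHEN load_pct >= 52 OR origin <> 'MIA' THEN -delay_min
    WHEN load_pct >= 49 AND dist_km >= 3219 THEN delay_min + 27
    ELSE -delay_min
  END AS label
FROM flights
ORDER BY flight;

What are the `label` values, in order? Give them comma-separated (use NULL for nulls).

flight=V19: load_pct >= 81 OR delay_min BETWEEN 67 AND 109 → 138
flight=V23: load_pct >= 52 OR origin <> 'MIA' → -117
flight=V25: load_pct >= 81 OR delay_min BETWEEN 67 AND 109 → 140
flight=V34: load_pct >= 69 AND dist_km > 3139 → -20
flight=V60: load_pct >= 52 OR origin <> 'MIA' → -168
flight=V65: load_pct >= 52 OR origin <> 'MIA' → -5
flight=V70: load_pct >= 81 OR delay_min BETWEEN 67 AND 109 → 56
flight=V73: load_pct >= 52 OR origin <> 'MIA' → -37
flight=V97: load_pct >= 81 OR delay_min BETWEEN 67 AND 109 → 135

138, -117, 140, -20, -168, -5, 56, -37, 135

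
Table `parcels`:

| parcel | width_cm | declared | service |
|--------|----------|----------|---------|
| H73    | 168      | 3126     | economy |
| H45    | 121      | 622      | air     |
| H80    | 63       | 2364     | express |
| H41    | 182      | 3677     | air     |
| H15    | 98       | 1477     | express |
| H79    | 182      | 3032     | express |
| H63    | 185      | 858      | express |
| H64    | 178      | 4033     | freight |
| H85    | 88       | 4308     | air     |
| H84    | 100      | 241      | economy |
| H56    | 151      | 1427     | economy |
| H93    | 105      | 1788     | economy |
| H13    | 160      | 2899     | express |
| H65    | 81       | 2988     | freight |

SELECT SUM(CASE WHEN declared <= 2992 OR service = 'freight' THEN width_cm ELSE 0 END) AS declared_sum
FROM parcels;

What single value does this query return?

parcel=H73: ✗
parcel=H45: ✓ → 121
parcel=H80: ✓ → 63
parcel=H41: ✗
parcel=H15: ✓ → 98
parcel=H79: ✗
parcel=H63: ✓ → 185
parcel=H64: ✓ → 178
parcel=H85: ✗
parcel=H84: ✓ → 100
parcel=H56: ✓ → 151
parcel=H93: ✓ → 105
parcel=H13: ✓ → 160
parcel=H65: ✓ → 81
declared_sum = 121 + 63 + 98 + 185 + 178 + 100 + 151 + 105 + 160 + 81 = 1242

1242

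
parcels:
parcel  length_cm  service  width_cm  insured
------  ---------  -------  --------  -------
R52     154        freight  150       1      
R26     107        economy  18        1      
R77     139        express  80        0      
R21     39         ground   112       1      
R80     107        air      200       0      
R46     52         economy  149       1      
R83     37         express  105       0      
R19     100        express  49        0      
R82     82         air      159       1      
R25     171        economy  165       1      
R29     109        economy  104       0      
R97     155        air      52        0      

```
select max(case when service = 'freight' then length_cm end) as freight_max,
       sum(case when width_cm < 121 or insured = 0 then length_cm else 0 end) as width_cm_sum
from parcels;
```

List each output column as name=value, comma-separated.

[freight_max: service = 'freight']
parcel=R52: ✓ → 154
parcel=R26: ✗
parcel=R77: ✗
parcel=R21: ✗
parcel=R80: ✗
parcel=R46: ✗
parcel=R83: ✗
parcel=R19: ✗
parcel=R82: ✗
parcel=R25: ✗
parcel=R29: ✗
parcel=R97: ✗
freight_max = MAX(154) = 154
—
[width_cm_sum: width_cm < 121 or insured = 0]
parcel=R52: ✗
parcel=R26: ✓ → 107
parcel=R77: ✓ → 139
parcel=R21: ✓ → 39
parcel=R80: ✓ → 107
parcel=R46: ✗
parcel=R83: ✓ → 37
parcel=R19: ✓ → 100
parcel=R82: ✗
parcel=R25: ✗
parcel=R29: ✓ → 109
parcel=R97: ✓ → 155
width_cm_sum = 107 + 139 + 39 + 107 + 37 + 100 + 109 + 155 = 793

freight_max=154, width_cm_sum=793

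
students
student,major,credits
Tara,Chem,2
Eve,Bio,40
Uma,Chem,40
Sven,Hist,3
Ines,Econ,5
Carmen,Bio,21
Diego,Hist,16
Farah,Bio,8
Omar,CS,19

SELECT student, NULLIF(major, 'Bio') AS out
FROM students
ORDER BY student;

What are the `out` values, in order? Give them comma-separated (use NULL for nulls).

NULL, Hist, NULL, NULL, Econ, CS, Hist, Chem, Chem

student=Carmen: major=Bio vs Bio: equal → NULL
student=Diego: major=Hist vs Bio: differ → Hist
student=Eve: major=Bio vs Bio: equal → NULL
student=Farah: major=Bio vs Bio: equal → NULL
student=Ines: major=Econ vs Bio: differ → Econ
student=Omar: major=CS vs Bio: differ → CS
student=Sven: major=Hist vs Bio: differ → Hist
student=Tara: major=Chem vs Bio: differ → Chem
student=Uma: major=Chem vs Bio: differ → Chem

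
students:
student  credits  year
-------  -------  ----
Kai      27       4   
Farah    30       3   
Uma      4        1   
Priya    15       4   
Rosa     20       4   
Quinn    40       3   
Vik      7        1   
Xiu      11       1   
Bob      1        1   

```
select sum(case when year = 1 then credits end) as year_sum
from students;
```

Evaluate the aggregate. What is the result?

23

student=Kai: ✗
student=Farah: ✗
student=Uma: ✓ → 4
student=Priya: ✗
student=Rosa: ✗
student=Quinn: ✗
student=Vik: ✓ → 7
student=Xiu: ✓ → 11
student=Bob: ✓ → 1
year_sum = 4 + 7 + 11 + 1 = 23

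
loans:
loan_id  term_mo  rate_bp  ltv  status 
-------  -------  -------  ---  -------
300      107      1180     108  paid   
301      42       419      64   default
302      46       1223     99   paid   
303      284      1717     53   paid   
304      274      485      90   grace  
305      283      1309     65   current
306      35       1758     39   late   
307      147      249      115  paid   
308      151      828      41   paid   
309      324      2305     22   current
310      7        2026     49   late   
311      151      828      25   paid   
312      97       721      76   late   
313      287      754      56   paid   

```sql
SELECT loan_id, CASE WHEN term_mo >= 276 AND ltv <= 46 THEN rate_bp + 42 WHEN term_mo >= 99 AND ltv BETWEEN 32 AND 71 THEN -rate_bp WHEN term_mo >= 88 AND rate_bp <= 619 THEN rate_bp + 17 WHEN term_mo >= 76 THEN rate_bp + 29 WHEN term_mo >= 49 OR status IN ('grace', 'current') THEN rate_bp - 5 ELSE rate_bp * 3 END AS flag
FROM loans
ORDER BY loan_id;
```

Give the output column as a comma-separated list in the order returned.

loan_id=300: term_mo >= 76 → 1209
loan_id=301: ELSE → 1257
loan_id=302: ELSE → 3669
loan_id=303: term_mo >= 99 AND ltv BETWEEN 32 AND 71 → -1717
loan_id=304: term_mo >= 88 AND rate_bp <= 619 → 502
loan_id=305: term_mo >= 99 AND ltv BETWEEN 32 AND 71 → -1309
loan_id=306: ELSE → 5274
loan_id=307: term_mo >= 88 AND rate_bp <= 619 → 266
loan_id=308: term_mo >= 99 AND ltv BETWEEN 32 AND 71 → -828
loan_id=309: term_mo >= 276 AND ltv <= 46 → 2347
loan_id=310: ELSE → 6078
loan_id=311: term_mo >= 76 → 857
loan_id=312: term_mo >= 76 → 750
loan_id=313: term_mo >= 99 AND ltv BETWEEN 32 AND 71 → -754

1209, 1257, 3669, -1717, 502, -1309, 5274, 266, -828, 2347, 6078, 857, 750, -754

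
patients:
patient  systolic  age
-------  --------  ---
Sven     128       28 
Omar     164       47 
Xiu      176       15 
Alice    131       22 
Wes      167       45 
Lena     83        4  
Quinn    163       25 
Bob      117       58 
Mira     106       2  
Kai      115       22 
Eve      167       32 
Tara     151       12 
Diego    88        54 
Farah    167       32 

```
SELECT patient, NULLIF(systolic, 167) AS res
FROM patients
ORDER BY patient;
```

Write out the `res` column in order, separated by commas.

131, 117, 88, NULL, NULL, 115, 83, 106, 164, 163, 128, 151, NULL, 176

patient=Alice: systolic=131 vs 167: differ → 131
patient=Bob: systolic=117 vs 167: differ → 117
patient=Diego: systolic=88 vs 167: differ → 88
patient=Eve: systolic=167 vs 167: equal → NULL
patient=Farah: systolic=167 vs 167: equal → NULL
patient=Kai: systolic=115 vs 167: differ → 115
patient=Lena: systolic=83 vs 167: differ → 83
patient=Mira: systolic=106 vs 167: differ → 106
patient=Omar: systolic=164 vs 167: differ → 164
patient=Quinn: systolic=163 vs 167: differ → 163
patient=Sven: systolic=128 vs 167: differ → 128
patient=Tara: systolic=151 vs 167: differ → 151
patient=Wes: systolic=167 vs 167: equal → NULL
patient=Xiu: systolic=176 vs 167: differ → 176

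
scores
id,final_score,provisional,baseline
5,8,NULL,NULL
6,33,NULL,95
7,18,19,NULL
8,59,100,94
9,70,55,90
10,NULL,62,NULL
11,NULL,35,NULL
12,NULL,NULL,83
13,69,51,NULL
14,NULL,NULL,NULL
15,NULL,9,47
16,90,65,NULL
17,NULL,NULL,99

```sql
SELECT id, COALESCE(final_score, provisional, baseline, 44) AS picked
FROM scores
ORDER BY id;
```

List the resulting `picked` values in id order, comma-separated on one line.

id=5: final_score=8 → 8
id=6: final_score=33 → 33
id=7: final_score=18 → 18
id=8: final_score=59 → 59
id=9: final_score=70 → 70
id=10: final_score=NULL, provisional=62 → 62
id=11: final_score=NULL, provisional=35 → 35
id=12: final_score=NULL, provisional=NULL, baseline=83 → 83
id=13: final_score=69 → 69
id=14: final_score=NULL, provisional=NULL, baseline=NULL, → literal 44 → 44
id=15: final_score=NULL, provisional=9 → 9
id=16: final_score=90 → 90
id=17: final_score=NULL, provisional=NULL, baseline=99 → 99

8, 33, 18, 59, 70, 62, 35, 83, 69, 44, 9, 90, 99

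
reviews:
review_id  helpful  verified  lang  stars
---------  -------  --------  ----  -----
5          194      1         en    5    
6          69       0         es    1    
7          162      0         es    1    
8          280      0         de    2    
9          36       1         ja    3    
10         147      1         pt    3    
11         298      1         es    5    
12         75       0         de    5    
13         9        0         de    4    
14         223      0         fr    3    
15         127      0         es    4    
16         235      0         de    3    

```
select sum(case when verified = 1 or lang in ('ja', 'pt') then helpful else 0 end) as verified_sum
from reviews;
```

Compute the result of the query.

675

review_id=5: ✓ → 194
review_id=6: ✗
review_id=7: ✗
review_id=8: ✗
review_id=9: ✓ → 36
review_id=10: ✓ → 147
review_id=11: ✓ → 298
review_id=12: ✗
review_id=13: ✗
review_id=14: ✗
review_id=15: ✗
review_id=16: ✗
verified_sum = 194 + 36 + 147 + 298 = 675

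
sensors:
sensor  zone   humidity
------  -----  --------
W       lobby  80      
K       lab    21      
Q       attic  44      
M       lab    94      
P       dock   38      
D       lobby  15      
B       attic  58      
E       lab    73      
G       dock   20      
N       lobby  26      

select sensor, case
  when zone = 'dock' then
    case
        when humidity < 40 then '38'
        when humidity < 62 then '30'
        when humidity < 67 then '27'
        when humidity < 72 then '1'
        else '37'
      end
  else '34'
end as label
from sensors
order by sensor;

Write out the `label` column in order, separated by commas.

sensor=B: zone='attic' → outer ELSE → 34
sensor=D: zone='lobby' → outer ELSE → 34
sensor=E: zone='lab' → outer ELSE → 34
sensor=G: zone='dock' → inner[humidity < 40] → 38
sensor=K: zone='lab' → outer ELSE → 34
sensor=M: zone='lab' → outer ELSE → 34
sensor=N: zone='lobby' → outer ELSE → 34
sensor=P: zone='dock' → inner[humidity < 40] → 38
sensor=Q: zone='attic' → outer ELSE → 34
sensor=W: zone='lobby' → outer ELSE → 34

34, 34, 34, 38, 34, 34, 34, 38, 34, 34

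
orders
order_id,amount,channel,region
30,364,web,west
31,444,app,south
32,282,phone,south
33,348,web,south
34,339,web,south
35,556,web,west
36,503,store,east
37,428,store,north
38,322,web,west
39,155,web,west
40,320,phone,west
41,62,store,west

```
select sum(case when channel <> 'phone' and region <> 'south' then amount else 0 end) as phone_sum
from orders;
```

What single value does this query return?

2390

order_id=30: ✓ → 364
order_id=31: ✗
order_id=32: ✗
order_id=33: ✗
order_id=34: ✗
order_id=35: ✓ → 556
order_id=36: ✓ → 503
order_id=37: ✓ → 428
order_id=38: ✓ → 322
order_id=39: ✓ → 155
order_id=40: ✗
order_id=41: ✓ → 62
phone_sum = 364 + 556 + 503 + 428 + 322 + 155 + 62 = 2390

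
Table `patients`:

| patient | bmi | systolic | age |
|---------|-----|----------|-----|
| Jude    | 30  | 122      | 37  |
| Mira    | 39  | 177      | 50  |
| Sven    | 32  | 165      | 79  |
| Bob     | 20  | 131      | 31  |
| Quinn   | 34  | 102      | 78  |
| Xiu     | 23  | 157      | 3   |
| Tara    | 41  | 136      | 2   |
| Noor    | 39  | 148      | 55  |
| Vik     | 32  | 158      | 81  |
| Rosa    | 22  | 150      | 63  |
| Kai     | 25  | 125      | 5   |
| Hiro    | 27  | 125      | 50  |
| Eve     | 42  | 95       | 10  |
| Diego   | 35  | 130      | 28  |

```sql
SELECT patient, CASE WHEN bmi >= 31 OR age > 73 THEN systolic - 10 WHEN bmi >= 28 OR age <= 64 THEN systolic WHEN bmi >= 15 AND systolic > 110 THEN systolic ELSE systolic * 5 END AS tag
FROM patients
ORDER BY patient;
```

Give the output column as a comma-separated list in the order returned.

patient=Bob: bmi >= 28 OR age <= 64 → 131
patient=Diego: bmi >= 31 OR age > 73 → 120
patient=Eve: bmi >= 31 OR age > 73 → 85
patient=Hiro: bmi >= 28 OR age <= 64 → 125
patient=Jude: bmi >= 28 OR age <= 64 → 122
patient=Kai: bmi >= 28 OR age <= 64 → 125
patient=Mira: bmi >= 31 OR age > 73 → 167
patient=Noor: bmi >= 31 OR age > 73 → 138
patient=Quinn: bmi >= 31 OR age > 73 → 92
patient=Rosa: bmi >= 28 OR age <= 64 → 150
patient=Sven: bmi >= 31 OR age > 73 → 155
patient=Tara: bmi >= 31 OR age > 73 → 126
patient=Vik: bmi >= 31 OR age > 73 → 148
patient=Xiu: bmi >= 28 OR age <= 64 → 157

131, 120, 85, 125, 122, 125, 167, 138, 92, 150, 155, 126, 148, 157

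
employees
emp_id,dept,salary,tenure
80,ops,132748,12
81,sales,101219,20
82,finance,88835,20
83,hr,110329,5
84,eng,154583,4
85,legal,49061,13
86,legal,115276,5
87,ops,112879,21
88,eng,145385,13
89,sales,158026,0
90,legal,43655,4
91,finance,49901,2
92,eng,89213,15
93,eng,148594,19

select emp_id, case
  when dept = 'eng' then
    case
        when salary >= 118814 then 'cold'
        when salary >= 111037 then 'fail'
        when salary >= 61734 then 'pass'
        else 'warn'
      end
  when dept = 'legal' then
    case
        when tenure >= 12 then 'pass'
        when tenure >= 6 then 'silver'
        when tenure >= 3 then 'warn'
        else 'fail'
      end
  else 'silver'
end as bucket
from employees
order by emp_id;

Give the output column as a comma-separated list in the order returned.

silver, silver, silver, silver, cold, pass, warn, silver, cold, silver, warn, silver, pass, cold

emp_id=80: dept='ops' → outer ELSE → silver
emp_id=81: dept='sales' → outer ELSE → silver
emp_id=82: dept='finance' → outer ELSE → silver
emp_id=83: dept='hr' → outer ELSE → silver
emp_id=84: dept='eng' → inner[salary >= 118814] → cold
emp_id=85: dept='legal' → inner[tenure >= 12] → pass
emp_id=86: dept='legal' → inner[tenure >= 3] → warn
emp_id=87: dept='ops' → outer ELSE → silver
emp_id=88: dept='eng' → inner[salary >= 118814] → cold
emp_id=89: dept='sales' → outer ELSE → silver
emp_id=90: dept='legal' → inner[tenure >= 3] → warn
emp_id=91: dept='finance' → outer ELSE → silver
emp_id=92: dept='eng' → inner[salary >= 61734] → pass
emp_id=93: dept='eng' → inner[salary >= 118814] → cold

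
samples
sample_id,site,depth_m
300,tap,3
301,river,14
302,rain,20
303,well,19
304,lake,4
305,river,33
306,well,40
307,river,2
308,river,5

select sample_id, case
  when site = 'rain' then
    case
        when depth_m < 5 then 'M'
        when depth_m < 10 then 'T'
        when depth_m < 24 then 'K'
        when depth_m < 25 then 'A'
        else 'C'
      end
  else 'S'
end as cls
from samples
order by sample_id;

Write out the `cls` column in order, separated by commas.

S, S, K, S, S, S, S, S, S

sample_id=300: site='tap' → outer ELSE → S
sample_id=301: site='river' → outer ELSE → S
sample_id=302: site='rain' → inner[depth_m < 24] → K
sample_id=303: site='well' → outer ELSE → S
sample_id=304: site='lake' → outer ELSE → S
sample_id=305: site='river' → outer ELSE → S
sample_id=306: site='well' → outer ELSE → S
sample_id=307: site='river' → outer ELSE → S
sample_id=308: site='river' → outer ELSE → S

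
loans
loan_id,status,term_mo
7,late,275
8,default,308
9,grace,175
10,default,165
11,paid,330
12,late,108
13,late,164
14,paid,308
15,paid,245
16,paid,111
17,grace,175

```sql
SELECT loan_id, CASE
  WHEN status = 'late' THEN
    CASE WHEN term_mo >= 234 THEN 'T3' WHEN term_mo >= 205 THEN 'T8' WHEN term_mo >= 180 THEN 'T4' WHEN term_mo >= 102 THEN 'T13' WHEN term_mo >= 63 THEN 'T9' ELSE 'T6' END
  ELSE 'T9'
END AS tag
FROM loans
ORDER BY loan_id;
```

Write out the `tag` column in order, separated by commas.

loan_id=7: status='late' → inner[term_mo >= 234] → T3
loan_id=8: status='default' → outer ELSE → T9
loan_id=9: status='grace' → outer ELSE → T9
loan_id=10: status='default' → outer ELSE → T9
loan_id=11: status='paid' → outer ELSE → T9
loan_id=12: status='late' → inner[term_mo >= 102] → T13
loan_id=13: status='late' → inner[term_mo >= 102] → T13
loan_id=14: status='paid' → outer ELSE → T9
loan_id=15: status='paid' → outer ELSE → T9
loan_id=16: status='paid' → outer ELSE → T9
loan_id=17: status='grace' → outer ELSE → T9

T3, T9, T9, T9, T9, T13, T13, T9, T9, T9, T9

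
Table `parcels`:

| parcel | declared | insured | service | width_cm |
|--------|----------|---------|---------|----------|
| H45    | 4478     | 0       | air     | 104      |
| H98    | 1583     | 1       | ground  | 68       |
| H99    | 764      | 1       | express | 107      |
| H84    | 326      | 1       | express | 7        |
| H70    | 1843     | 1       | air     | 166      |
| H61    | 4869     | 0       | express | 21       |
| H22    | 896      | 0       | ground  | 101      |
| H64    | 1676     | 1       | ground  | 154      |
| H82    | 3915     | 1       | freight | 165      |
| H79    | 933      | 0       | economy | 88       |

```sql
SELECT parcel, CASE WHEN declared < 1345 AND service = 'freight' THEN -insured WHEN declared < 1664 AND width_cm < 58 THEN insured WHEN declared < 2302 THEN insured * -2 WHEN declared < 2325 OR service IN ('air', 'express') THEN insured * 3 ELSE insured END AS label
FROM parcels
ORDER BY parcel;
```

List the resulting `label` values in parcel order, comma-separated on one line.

parcel=H22: declared < 2302 → 0
parcel=H45: declared < 2325 OR service IN ('air', 'express') → 0
parcel=H61: declared < 2325 OR service IN ('air', 'express') → 0
parcel=H64: declared < 2302 → -2
parcel=H70: declared < 2302 → -2
parcel=H79: declared < 2302 → 0
parcel=H82: ELSE → 1
parcel=H84: declared < 1664 AND width_cm < 58 → 1
parcel=H98: declared < 2302 → -2
parcel=H99: declared < 2302 → -2

0, 0, 0, -2, -2, 0, 1, 1, -2, -2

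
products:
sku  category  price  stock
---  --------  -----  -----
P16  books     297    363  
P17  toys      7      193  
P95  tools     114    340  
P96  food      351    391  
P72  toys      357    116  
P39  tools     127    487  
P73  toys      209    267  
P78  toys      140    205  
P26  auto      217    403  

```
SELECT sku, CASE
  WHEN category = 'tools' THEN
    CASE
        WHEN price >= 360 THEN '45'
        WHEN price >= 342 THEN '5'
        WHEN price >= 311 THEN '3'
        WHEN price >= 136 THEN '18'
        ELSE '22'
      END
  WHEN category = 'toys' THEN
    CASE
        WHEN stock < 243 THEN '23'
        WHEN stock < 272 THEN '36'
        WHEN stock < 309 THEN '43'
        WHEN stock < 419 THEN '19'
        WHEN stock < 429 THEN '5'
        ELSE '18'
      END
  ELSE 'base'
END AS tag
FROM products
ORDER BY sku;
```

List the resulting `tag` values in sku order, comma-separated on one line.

sku=P16: category='books' → outer ELSE → base
sku=P17: category='toys' → inner[stock < 243] → 23
sku=P26: category='auto' → outer ELSE → base
sku=P39: category='tools' → inner[ELSE] → 22
sku=P72: category='toys' → inner[stock < 243] → 23
sku=P73: category='toys' → inner[stock < 272] → 36
sku=P78: category='toys' → inner[stock < 243] → 23
sku=P95: category='tools' → inner[ELSE] → 22
sku=P96: category='food' → outer ELSE → base

base, 23, base, 22, 23, 36, 23, 22, base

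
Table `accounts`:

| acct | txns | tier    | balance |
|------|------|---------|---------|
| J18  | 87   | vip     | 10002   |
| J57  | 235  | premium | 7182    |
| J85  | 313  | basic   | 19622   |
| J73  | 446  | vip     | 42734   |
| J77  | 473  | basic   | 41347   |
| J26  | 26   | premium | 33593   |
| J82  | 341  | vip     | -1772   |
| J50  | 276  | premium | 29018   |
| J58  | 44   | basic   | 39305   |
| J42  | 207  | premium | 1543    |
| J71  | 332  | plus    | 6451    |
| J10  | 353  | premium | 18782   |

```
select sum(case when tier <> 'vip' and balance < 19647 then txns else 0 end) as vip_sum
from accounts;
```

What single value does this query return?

1440

acct=J18: ✗
acct=J57: ✓ → 235
acct=J85: ✓ → 313
acct=J73: ✗
acct=J77: ✗
acct=J26: ✗
acct=J82: ✗
acct=J50: ✗
acct=J58: ✗
acct=J42: ✓ → 207
acct=J71: ✓ → 332
acct=J10: ✓ → 353
vip_sum = 235 + 313 + 207 + 332 + 353 = 1440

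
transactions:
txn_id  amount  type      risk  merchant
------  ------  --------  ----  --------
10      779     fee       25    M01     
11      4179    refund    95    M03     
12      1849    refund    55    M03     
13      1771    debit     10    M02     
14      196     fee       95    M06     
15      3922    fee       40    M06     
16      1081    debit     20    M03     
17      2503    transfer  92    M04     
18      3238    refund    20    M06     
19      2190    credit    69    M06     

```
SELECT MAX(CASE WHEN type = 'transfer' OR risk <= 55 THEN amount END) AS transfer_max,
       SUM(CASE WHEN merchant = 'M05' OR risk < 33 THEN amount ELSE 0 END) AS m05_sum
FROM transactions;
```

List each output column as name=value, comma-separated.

[transfer_max: type = 'transfer' OR risk <= 55]
txn_id=10: ✓ → 779
txn_id=11: ✗
txn_id=12: ✓ → 1849
txn_id=13: ✓ → 1771
txn_id=14: ✗
txn_id=15: ✓ → 3922
txn_id=16: ✓ → 1081
txn_id=17: ✓ → 2503
txn_id=18: ✓ → 3238
txn_id=19: ✗
transfer_max = MAX(779, 1849, 1771, 3922, 1081, 2503, 3238) = 3922
—
[m05_sum: merchant = 'M05' OR risk < 33]
txn_id=10: ✓ → 779
txn_id=11: ✗
txn_id=12: ✗
txn_id=13: ✓ → 1771
txn_id=14: ✗
txn_id=15: ✗
txn_id=16: ✓ → 1081
txn_id=17: ✗
txn_id=18: ✓ → 3238
txn_id=19: ✗
m05_sum = 779 + 1771 + 1081 + 3238 = 6869

transfer_max=3922, m05_sum=6869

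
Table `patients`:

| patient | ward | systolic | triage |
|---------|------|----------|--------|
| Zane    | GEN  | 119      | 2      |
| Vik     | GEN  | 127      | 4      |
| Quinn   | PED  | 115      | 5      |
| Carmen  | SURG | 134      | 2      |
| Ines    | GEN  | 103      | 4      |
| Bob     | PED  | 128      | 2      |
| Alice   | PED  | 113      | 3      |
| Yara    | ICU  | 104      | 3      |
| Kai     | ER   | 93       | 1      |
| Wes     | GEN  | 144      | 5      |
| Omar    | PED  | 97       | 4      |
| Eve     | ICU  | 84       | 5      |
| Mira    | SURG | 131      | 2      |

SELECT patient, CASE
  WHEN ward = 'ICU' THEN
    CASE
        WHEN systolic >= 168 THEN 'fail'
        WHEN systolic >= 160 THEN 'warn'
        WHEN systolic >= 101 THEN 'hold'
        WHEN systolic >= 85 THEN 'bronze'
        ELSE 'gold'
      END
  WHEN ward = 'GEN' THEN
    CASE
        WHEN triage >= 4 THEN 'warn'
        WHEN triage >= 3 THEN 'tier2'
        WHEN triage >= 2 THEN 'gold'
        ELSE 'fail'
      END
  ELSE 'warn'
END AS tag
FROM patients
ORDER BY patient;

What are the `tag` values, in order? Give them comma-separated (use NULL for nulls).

patient=Alice: ward='PED' → outer ELSE → warn
patient=Bob: ward='PED' → outer ELSE → warn
patient=Carmen: ward='SURG' → outer ELSE → warn
patient=Eve: ward='ICU' → inner[ELSE] → gold
patient=Ines: ward='GEN' → inner[triage >= 4] → warn
patient=Kai: ward='ER' → outer ELSE → warn
patient=Mira: ward='SURG' → outer ELSE → warn
patient=Omar: ward='PED' → outer ELSE → warn
patient=Quinn: ward='PED' → outer ELSE → warn
patient=Vik: ward='GEN' → inner[triage >= 4] → warn
patient=Wes: ward='GEN' → inner[triage >= 4] → warn
patient=Yara: ward='ICU' → inner[systolic >= 101] → hold
patient=Zane: ward='GEN' → inner[triage >= 2] → gold

warn, warn, warn, gold, warn, warn, warn, warn, warn, warn, warn, hold, gold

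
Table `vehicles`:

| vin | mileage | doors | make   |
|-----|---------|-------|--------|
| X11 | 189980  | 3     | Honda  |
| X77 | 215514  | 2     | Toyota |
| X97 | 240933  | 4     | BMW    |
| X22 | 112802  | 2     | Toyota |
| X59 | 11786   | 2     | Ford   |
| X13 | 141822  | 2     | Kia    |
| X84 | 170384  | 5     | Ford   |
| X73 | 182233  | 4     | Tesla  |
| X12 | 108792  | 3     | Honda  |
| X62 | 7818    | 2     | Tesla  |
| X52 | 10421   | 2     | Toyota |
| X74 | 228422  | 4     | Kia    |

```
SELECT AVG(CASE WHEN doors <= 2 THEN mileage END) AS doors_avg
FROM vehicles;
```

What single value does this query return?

83360.5

vin=X11: ✗
vin=X77: ✓ → 215514
vin=X97: ✗
vin=X22: ✓ → 112802
vin=X59: ✓ → 11786
vin=X13: ✓ → 141822
vin=X84: ✗
vin=X73: ✗
vin=X12: ✗
vin=X62: ✓ → 7818
vin=X52: ✓ → 10421
vin=X74: ✗
doors_avg = (215514 + 112802 + 11786 + 141822 + 7818 + 10421) / 6 = 83360.5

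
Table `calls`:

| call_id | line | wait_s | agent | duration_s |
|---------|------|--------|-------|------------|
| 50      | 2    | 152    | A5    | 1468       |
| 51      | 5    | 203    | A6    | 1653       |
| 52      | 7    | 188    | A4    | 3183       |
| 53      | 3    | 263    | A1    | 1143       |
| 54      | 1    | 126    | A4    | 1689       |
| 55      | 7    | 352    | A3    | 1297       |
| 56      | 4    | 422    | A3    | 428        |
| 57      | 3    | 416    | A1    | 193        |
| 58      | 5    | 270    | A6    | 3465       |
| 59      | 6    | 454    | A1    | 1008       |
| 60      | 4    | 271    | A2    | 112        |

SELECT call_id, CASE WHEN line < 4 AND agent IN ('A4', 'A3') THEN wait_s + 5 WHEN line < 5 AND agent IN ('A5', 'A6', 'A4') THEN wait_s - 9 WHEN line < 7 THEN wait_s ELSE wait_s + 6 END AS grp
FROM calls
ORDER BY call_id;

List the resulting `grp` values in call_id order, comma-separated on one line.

143, 203, 194, 263, 131, 358, 422, 416, 270, 454, 271

call_id=50: line < 5 AND agent IN ('A5', 'A6', 'A4') → 143
call_id=51: line < 7 → 203
call_id=52: ELSE → 194
call_id=53: line < 7 → 263
call_id=54: line < 4 AND agent IN ('A4', 'A3') → 131
call_id=55: ELSE → 358
call_id=56: line < 7 → 422
call_id=57: line < 7 → 416
call_id=58: line < 7 → 270
call_id=59: line < 7 → 454
call_id=60: line < 7 → 271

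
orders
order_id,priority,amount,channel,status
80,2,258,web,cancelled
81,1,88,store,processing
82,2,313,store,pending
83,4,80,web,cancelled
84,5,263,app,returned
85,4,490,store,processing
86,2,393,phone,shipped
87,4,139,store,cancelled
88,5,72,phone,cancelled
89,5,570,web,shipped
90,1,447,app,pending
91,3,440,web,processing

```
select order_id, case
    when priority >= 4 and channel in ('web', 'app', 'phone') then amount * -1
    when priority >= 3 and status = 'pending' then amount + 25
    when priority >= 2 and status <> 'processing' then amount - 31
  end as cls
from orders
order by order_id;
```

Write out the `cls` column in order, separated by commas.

order_id=80: priority >= 2 and status <> 'processing' → 227
order_id=81: (no match → NULL) → NULL
order_id=82: priority >= 2 and status <> 'processing' → 282
order_id=83: priority >= 4 and channel in ('web', 'app', 'phone') → -80
order_id=84: priority >= 4 and channel in ('web', 'app', 'phone') → -263
order_id=85: (no match → NULL) → NULL
order_id=86: priority >= 2 and status <> 'processing' → 362
order_id=87: priority >= 2 and status <> 'processing' → 108
order_id=88: priority >= 4 and channel in ('web', 'app', 'phone') → -72
order_id=89: priority >= 4 and channel in ('web', 'app', 'phone') → -570
order_id=90: (no match → NULL) → NULL
order_id=91: (no match → NULL) → NULL

227, NULL, 282, -80, -263, NULL, 362, 108, -72, -570, NULL, NULL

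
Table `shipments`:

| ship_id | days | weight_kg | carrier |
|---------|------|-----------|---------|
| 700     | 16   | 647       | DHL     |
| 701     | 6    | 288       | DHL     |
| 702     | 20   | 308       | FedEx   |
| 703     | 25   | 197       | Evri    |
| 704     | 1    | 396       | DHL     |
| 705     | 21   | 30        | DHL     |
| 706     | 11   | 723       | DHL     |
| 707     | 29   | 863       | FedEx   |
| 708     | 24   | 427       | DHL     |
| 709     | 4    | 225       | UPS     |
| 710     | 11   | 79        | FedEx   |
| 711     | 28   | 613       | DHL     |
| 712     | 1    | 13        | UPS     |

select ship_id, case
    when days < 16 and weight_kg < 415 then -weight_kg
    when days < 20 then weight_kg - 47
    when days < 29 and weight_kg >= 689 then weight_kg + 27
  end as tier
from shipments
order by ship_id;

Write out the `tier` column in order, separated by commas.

ship_id=700: days < 20 → 600
ship_id=701: days < 16 and weight_kg < 415 → -288
ship_id=702: (no match → NULL) → NULL
ship_id=703: (no match → NULL) → NULL
ship_id=704: days < 16 and weight_kg < 415 → -396
ship_id=705: (no match → NULL) → NULL
ship_id=706: days < 20 → 676
ship_id=707: (no match → NULL) → NULL
ship_id=708: (no match → NULL) → NULL
ship_id=709: days < 16 and weight_kg < 415 → -225
ship_id=710: days < 16 and weight_kg < 415 → -79
ship_id=711: (no match → NULL) → NULL
ship_id=712: days < 16 and weight_kg < 415 → -13

600, -288, NULL, NULL, -396, NULL, 676, NULL, NULL, -225, -79, NULL, -13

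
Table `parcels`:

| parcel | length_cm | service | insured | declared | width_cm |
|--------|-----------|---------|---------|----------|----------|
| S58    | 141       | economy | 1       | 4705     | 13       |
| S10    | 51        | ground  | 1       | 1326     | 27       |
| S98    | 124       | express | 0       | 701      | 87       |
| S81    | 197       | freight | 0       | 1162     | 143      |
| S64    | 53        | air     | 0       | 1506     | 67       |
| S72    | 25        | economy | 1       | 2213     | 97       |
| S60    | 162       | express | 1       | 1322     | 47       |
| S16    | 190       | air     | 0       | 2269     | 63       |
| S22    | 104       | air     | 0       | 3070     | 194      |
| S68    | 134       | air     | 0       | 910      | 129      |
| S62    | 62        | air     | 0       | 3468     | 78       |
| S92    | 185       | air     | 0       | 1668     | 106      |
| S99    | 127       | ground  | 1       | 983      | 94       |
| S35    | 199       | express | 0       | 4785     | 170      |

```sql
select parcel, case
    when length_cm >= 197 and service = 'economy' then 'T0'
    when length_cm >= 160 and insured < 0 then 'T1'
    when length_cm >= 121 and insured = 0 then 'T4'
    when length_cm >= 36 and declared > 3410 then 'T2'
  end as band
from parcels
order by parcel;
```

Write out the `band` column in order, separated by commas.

parcel=S10: (no match → NULL) → NULL
parcel=S16: length_cm >= 121 and insured = 0 → T4
parcel=S22: (no match → NULL) → NULL
parcel=S35: length_cm >= 121 and insured = 0 → T4
parcel=S58: length_cm >= 36 and declared > 3410 → T2
parcel=S60: (no match → NULL) → NULL
parcel=S62: length_cm >= 36 and declared > 3410 → T2
parcel=S64: (no match → NULL) → NULL
parcel=S68: length_cm >= 121 and insured = 0 → T4
parcel=S72: (no match → NULL) → NULL
parcel=S81: length_cm >= 121 and insured = 0 → T4
parcel=S92: length_cm >= 121 and insured = 0 → T4
parcel=S98: length_cm >= 121 and insured = 0 → T4
parcel=S99: (no match → NULL) → NULL

NULL, T4, NULL, T4, T2, NULL, T2, NULL, T4, NULL, T4, T4, T4, NULL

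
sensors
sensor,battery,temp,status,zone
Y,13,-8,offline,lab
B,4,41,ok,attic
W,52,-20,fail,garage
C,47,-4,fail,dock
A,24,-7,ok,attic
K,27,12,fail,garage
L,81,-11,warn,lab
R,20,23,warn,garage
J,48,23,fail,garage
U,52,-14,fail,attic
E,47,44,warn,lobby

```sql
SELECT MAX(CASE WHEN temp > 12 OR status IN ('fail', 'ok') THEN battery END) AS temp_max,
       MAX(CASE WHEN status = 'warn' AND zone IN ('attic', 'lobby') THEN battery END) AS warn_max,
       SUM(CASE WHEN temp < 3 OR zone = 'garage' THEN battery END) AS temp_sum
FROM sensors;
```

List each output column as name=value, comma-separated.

[temp_max: temp > 12 OR status IN ('fail', 'ok')]
sensor=Y: ✗
sensor=B: ✓ → 4
sensor=W: ✓ → 52
sensor=C: ✓ → 47
sensor=A: ✓ → 24
sensor=K: ✓ → 27
sensor=L: ✗
sensor=R: ✓ → 20
sensor=J: ✓ → 48
sensor=U: ✓ → 52
sensor=E: ✓ → 47
temp_max = MAX(4, 52, 47, 24, 27, 20, 48, 52, 47) = 52
—
[warn_max: status = 'warn' AND zone IN ('attic', 'lobby')]
sensor=Y: ✗
sensor=B: ✗
sensor=W: ✗
sensor=C: ✗
sensor=A: ✗
sensor=K: ✗
sensor=L: ✗
sensor=R: ✗
sensor=J: ✗
sensor=U: ✗
sensor=E: ✓ → 47
warn_max = MAX(47) = 47
—
[temp_sum: temp < 3 OR zone = 'garage']
sensor=Y: ✓ → 13
sensor=B: ✗
sensor=W: ✓ → 52
sensor=C: ✓ → 47
sensor=A: ✓ → 24
sensor=K: ✓ → 27
sensor=L: ✓ → 81
sensor=R: ✓ → 20
sensor=J: ✓ → 48
sensor=U: ✓ → 52
sensor=E: ✗
temp_sum = 13 + 52 + 47 + 24 + 27 + 81 + 20 + 48 + 52 = 364

temp_max=52, warn_max=47, temp_sum=364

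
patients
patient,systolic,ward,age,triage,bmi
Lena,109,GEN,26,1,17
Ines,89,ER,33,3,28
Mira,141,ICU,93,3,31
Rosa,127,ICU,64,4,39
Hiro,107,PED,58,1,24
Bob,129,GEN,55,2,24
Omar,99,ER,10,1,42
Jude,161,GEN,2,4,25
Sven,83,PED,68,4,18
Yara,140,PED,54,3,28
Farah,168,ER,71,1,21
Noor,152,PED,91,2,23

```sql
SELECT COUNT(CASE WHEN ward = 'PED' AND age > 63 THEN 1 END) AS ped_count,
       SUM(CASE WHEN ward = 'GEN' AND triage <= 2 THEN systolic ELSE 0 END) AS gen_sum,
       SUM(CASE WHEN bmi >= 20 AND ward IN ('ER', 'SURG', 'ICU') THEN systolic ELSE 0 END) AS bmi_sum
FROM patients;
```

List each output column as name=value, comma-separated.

ped_count=2, gen_sum=238, bmi_sum=624

[ped_count: ward = 'PED' AND age > 63]
patient=Lena: ✗
patient=Ines: ✗
patient=Mira: ✗
patient=Rosa: ✗
patient=Hiro: ✗
patient=Bob: ✗
patient=Omar: ✗
patient=Jude: ✗
patient=Sven: ✓ → 1
patient=Yara: ✗
patient=Farah: ✗
patient=Noor: ✓ → 1
ped_count = COUNT(1, 1) = 2
—
[gen_sum: ward = 'GEN' AND triage <= 2]
patient=Lena: ✓ → 109
patient=Ines: ✗
patient=Mira: ✗
patient=Rosa: ✗
patient=Hiro: ✗
patient=Bob: ✓ → 129
patient=Omar: ✗
patient=Jude: ✗
patient=Sven: ✗
patient=Yara: ✗
patient=Farah: ✗
patient=Noor: ✗
gen_sum = 109 + 129 = 238
—
[bmi_sum: bmi >= 20 AND ward IN ('ER', 'SURG', 'ICU')]
patient=Lena: ✗
patient=Ines: ✓ → 89
patient=Mira: ✓ → 141
patient=Rosa: ✓ → 127
patient=Hiro: ✗
patient=Bob: ✗
patient=Omar: ✓ → 99
patient=Jude: ✗
patient=Sven: ✗
patient=Yara: ✗
patient=Farah: ✓ → 168
patient=Noor: ✗
bmi_sum = 89 + 141 + 127 + 99 + 168 = 624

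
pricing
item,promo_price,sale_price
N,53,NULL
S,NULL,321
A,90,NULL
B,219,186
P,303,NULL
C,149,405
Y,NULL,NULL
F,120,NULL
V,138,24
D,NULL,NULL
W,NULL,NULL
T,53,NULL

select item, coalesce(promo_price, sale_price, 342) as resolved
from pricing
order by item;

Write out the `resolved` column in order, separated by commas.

item=A: promo_price=90 → 90
item=B: promo_price=219 → 219
item=C: promo_price=149 → 149
item=D: promo_price=NULL, sale_price=NULL, → literal 342 → 342
item=F: promo_price=120 → 120
item=N: promo_price=53 → 53
item=P: promo_price=303 → 303
item=S: promo_price=NULL, sale_price=321 → 321
item=T: promo_price=53 → 53
item=V: promo_price=138 → 138
item=W: promo_price=NULL, sale_price=NULL, → literal 342 → 342
item=Y: promo_price=NULL, sale_price=NULL, → literal 342 → 342

90, 219, 149, 342, 120, 53, 303, 321, 53, 138, 342, 342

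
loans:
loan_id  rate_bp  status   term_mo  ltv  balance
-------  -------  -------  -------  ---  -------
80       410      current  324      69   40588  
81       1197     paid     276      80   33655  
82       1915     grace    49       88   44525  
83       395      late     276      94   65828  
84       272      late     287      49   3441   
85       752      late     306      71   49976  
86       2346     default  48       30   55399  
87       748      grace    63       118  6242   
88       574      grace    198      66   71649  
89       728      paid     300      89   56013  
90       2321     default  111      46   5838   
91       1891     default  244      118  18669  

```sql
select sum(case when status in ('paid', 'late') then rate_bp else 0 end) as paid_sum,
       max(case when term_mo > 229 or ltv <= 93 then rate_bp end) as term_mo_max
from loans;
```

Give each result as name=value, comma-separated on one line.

[paid_sum: status in ('paid', 'late')]
loan_id=80: ✗
loan_id=81: ✓ → 1197
loan_id=82: ✗
loan_id=83: ✓ → 395
loan_id=84: ✓ → 272
loan_id=85: ✓ → 752
loan_id=86: ✗
loan_id=87: ✗
loan_id=88: ✗
loan_id=89: ✓ → 728
loan_id=90: ✗
loan_id=91: ✗
paid_sum = 1197 + 395 + 272 + 752 + 728 = 3344
—
[term_mo_max: term_mo > 229 or ltv <= 93]
loan_id=80: ✓ → 410
loan_id=81: ✓ → 1197
loan_id=82: ✓ → 1915
loan_id=83: ✓ → 395
loan_id=84: ✓ → 272
loan_id=85: ✓ → 752
loan_id=86: ✓ → 2346
loan_id=87: ✗
loan_id=88: ✓ → 574
loan_id=89: ✓ → 728
loan_id=90: ✓ → 2321
loan_id=91: ✓ → 1891
term_mo_max = MAX(410, 1197, 1915, 395, 272, 752, 2346, 574, 728, 2321, 1891) = 2346

paid_sum=3344, term_mo_max=2346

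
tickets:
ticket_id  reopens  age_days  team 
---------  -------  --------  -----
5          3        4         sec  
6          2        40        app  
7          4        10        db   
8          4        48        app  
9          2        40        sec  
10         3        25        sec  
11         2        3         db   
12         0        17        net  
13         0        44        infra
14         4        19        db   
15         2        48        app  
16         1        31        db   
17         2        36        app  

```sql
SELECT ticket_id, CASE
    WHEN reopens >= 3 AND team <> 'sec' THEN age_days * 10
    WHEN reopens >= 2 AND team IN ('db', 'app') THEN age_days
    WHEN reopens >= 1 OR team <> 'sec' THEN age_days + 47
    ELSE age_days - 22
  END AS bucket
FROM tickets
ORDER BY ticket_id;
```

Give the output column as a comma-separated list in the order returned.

51, 40, 100, 480, 87, 72, 3, 64, 91, 190, 48, 78, 36

ticket_id=5: reopens >= 1 OR team <> 'sec' → 51
ticket_id=6: reopens >= 2 AND team IN ('db', 'app') → 40
ticket_id=7: reopens >= 3 AND team <> 'sec' → 100
ticket_id=8: reopens >= 3 AND team <> 'sec' → 480
ticket_id=9: reopens >= 1 OR team <> 'sec' → 87
ticket_id=10: reopens >= 1 OR team <> 'sec' → 72
ticket_id=11: reopens >= 2 AND team IN ('db', 'app') → 3
ticket_id=12: reopens >= 1 OR team <> 'sec' → 64
ticket_id=13: reopens >= 1 OR team <> 'sec' → 91
ticket_id=14: reopens >= 3 AND team <> 'sec' → 190
ticket_id=15: reopens >= 2 AND team IN ('db', 'app') → 48
ticket_id=16: reopens >= 1 OR team <> 'sec' → 78
ticket_id=17: reopens >= 2 AND team IN ('db', 'app') → 36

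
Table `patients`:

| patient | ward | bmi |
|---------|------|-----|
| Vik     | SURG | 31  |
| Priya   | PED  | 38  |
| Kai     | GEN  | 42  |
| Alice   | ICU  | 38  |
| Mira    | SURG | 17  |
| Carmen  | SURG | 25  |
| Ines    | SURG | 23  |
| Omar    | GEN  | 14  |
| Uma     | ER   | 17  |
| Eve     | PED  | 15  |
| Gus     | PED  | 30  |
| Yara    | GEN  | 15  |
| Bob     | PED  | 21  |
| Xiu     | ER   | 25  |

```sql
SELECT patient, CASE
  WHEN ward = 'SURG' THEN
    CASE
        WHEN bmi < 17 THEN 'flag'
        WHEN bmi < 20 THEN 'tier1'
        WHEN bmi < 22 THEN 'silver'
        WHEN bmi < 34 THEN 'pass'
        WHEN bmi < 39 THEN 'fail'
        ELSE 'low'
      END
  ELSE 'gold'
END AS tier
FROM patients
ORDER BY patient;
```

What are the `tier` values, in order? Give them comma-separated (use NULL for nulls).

gold, gold, pass, gold, gold, pass, gold, tier1, gold, gold, gold, pass, gold, gold

patient=Alice: ward='ICU' → outer ELSE → gold
patient=Bob: ward='PED' → outer ELSE → gold
patient=Carmen: ward='SURG' → inner[bmi < 34] → pass
patient=Eve: ward='PED' → outer ELSE → gold
patient=Gus: ward='PED' → outer ELSE → gold
patient=Ines: ward='SURG' → inner[bmi < 34] → pass
patient=Kai: ward='GEN' → outer ELSE → gold
patient=Mira: ward='SURG' → inner[bmi < 20] → tier1
patient=Omar: ward='GEN' → outer ELSE → gold
patient=Priya: ward='PED' → outer ELSE → gold
patient=Uma: ward='ER' → outer ELSE → gold
patient=Vik: ward='SURG' → inner[bmi < 34] → pass
patient=Xiu: ward='ER' → outer ELSE → gold
patient=Yara: ward='GEN' → outer ELSE → gold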